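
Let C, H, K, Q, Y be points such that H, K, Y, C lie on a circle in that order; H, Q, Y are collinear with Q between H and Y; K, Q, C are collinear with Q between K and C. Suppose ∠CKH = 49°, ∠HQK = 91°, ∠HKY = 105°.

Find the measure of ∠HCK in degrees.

1. ∠KHY = 40°  [△HQK]
2. ∠HYK = 35°  [△HKY]
3. ∠HCK = 35°  [same arc HK]

∠HCK = 35°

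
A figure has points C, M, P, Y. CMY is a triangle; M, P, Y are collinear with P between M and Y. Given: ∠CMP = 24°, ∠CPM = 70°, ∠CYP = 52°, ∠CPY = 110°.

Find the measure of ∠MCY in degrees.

1. ∠CMY = 24°  [P on ray MY]
2. ∠CYM = 52°  [P on ray YM]
3. ∠MCY = 104°  [△CMY]

∠MCY = 104°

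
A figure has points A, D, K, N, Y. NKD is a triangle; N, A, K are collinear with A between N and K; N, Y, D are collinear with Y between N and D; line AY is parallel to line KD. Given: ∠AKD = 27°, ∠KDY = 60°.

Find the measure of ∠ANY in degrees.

∠ANY = 93°

1. ∠DKN = 27°  [A on ray KN]
2. ∠KDN = 60°  [Y on ray DN]
3. ∠DNK = 93°  [△NKD]
4. ∠ANY = 93°  [A on NK, Y on ND]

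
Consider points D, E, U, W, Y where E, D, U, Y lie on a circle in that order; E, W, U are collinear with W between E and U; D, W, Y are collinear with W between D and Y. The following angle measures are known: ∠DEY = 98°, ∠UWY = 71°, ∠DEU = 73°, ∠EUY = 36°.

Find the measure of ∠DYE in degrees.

∠DYE = 46°

1. ∠DWE = 71°  [vertical angles at W]
2. ∠EDY = 36°  [△EWD]
3. ∠DYE = 46°  [△EDY]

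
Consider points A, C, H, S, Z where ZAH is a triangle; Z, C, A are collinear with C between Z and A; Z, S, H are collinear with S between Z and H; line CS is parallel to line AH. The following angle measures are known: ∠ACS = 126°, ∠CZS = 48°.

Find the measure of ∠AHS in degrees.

1. ∠SCZ = 54°  [linear pair at C on ZA]
2. ∠CSZ = 78°  [△ZCS]
3. ∠CSH = 102°  [linear pair at S on ZH]
4. ∠AHS = 78°  [CS∥AH, co-interior at H–S]

∠AHS = 78°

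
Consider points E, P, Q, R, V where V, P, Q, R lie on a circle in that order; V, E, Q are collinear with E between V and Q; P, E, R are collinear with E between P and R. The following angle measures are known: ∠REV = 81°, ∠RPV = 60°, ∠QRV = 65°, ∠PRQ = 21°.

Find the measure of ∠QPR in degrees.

1. ∠RQV = 60°  [same arc VR]
2. ∠QVR = 55°  [△VQR]
3. ∠QPR = 55°  [same arc QR]

∠QPR = 55°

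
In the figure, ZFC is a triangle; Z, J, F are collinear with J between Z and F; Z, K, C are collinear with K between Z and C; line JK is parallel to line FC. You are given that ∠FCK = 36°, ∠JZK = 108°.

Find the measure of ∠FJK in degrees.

1. ∠FCZ = 36°  [K on ray CZ]
2. ∠CZF = 108°  [J on ZF, K on ZC]
3. ∠CFZ = 36°  [△ZFC]
4. ∠KJZ = 36°  [JK∥FC, corresponding at J]
5. ∠FJK = 144°  [linear pair at J on ZF]

∠FJK = 144°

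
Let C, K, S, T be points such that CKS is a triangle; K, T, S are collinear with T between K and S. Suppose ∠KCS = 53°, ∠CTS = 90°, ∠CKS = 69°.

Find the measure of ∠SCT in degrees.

1. ∠CSK = 58°  [△CKS]
2. ∠CST = 58°  [T on ray SK]
3. ∠SCT = 32°  [△CTS]

∠SCT = 32°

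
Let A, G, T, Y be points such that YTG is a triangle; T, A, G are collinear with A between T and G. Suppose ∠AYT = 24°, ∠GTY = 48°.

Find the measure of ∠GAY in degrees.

1. ∠ATY = 48°  [A on ray TG]
2. ∠TAY = 108°  [△YTA]
3. ∠GAY = 72°  [linear pair at A on TG]

∠GAY = 72°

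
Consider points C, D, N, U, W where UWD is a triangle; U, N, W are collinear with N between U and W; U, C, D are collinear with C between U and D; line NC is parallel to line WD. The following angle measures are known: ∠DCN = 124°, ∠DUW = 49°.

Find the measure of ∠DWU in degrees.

1. ∠NCU = 56°  [linear pair at C on UD]
2. ∠CUN = 49°  [N on UW, C on UD]
3. ∠CNU = 75°  [△UNC]
4. ∠DWU = 75°  [NC∥WD, corresponding at N]

∠DWU = 75°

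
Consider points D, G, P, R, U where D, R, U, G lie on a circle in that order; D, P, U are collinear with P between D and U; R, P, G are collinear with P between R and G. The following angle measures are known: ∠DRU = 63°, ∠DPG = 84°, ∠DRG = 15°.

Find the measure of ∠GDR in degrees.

1. ∠DGU = 117°  [cyclic DRUG, opposite ∠R+∠G]
2. ∠DUG = 15°  [same arc DG]
3. ∠GDU = 48°  [△DUG]
4. ∠DGR = 48°  [△DPG]
5. ∠GDR = 117°  [△DRG]

∠GDR = 117°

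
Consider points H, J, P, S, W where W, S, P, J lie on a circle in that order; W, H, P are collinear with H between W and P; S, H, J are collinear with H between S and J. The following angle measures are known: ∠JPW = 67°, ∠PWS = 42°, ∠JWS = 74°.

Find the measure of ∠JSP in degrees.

1. ∠PJS = 42°  [same arc SP]
2. ∠JPS = 106°  [cyclic WSPJ, opposite ∠W+∠P]
3. ∠JSP = 32°  [△SPJ]

∠JSP = 32°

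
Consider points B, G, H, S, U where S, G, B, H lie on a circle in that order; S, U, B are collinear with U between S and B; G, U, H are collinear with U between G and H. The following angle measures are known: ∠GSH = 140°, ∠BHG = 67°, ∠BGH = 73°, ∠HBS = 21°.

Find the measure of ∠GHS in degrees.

1. ∠BUH = 92°  [△BUH]
2. ∠BSH = 73°  [same arc BH]
3. ∠HUS = 88°  [linear pair at U on SB]
4. ∠GHS = 19°  [△SUH]

∠GHS = 19°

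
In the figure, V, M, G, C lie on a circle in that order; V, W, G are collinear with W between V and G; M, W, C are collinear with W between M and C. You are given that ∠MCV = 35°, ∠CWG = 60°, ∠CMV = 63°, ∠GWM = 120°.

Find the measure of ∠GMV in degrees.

∠GMV = 88°

1. ∠MGV = 35°  [same arc VM]
2. ∠MWV = 60°  [vertical angles at W]
3. ∠GVM = 57°  [△VWM]
4. ∠GMV = 88°  [△VMG]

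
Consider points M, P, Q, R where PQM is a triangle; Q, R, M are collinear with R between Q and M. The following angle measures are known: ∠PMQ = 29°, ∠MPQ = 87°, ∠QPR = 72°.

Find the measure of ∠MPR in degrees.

1. ∠MQP = 64°  [△PQM]
2. ∠PMR = 29°  [R on ray MQ]
3. ∠PQR = 64°  [R on ray QM]
4. ∠PRQ = 44°  [△PQR]
5. ∠MRP = 136°  [linear pair at R on QM]
6. ∠MPR = 15°  [△PRM]

∠MPR = 15°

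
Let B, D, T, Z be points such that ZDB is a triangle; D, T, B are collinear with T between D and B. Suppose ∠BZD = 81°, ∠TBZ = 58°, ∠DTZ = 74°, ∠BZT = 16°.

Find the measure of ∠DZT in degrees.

∠DZT = 65°

1. ∠DBZ = 58°  [T on ray BD]
2. ∠BDZ = 41°  [△ZDB]
3. ∠TDZ = 41°  [T on ray DB]
4. ∠DZT = 65°  [△ZDT]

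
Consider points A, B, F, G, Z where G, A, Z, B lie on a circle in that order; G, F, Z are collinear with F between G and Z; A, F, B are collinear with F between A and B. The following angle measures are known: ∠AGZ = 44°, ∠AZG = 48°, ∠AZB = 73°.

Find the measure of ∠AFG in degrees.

∠AFG = 111°

1. ∠ABG = 48°  [same arc GA]
2. ∠AGB = 107°  [cyclic GAZB, opposite ∠G+∠Z]
3. ∠BAG = 25°  [△GAB]
4. ∠AFG = 111°  [△GFA]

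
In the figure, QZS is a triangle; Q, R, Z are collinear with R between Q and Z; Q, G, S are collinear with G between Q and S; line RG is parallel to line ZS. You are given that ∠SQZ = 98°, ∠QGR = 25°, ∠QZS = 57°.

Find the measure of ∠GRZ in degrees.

1. ∠GQR = 98°  [R on QZ, G on QS]
2. ∠GRQ = 57°  [△QRG]
3. ∠GRZ = 123°  [linear pair at R on QZ]

∠GRZ = 123°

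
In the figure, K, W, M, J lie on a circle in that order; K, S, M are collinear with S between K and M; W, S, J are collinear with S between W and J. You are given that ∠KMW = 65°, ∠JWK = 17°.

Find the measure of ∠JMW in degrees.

1. ∠KJW = 65°  [same arc KW]
2. ∠JKW = 98°  [△KWJ]
3. ∠JMW = 82°  [cyclic KWMJ, opposite ∠K+∠M]

∠JMW = 82°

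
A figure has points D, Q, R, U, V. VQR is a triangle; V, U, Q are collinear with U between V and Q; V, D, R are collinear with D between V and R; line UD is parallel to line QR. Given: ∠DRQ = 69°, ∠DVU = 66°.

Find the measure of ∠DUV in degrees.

∠DUV = 45°

1. ∠QRV = 69°  [D on ray RV]
2. ∠QVR = 66°  [U on VQ, D on VR]
3. ∠RQV = 45°  [△VQR]
4. ∠DUV = 45°  [UD∥QR, corresponding at U]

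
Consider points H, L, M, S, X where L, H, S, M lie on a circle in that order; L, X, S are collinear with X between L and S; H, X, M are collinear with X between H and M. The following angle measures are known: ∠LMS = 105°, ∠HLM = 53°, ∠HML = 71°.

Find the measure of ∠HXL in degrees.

∠HXL = 90°

1. ∠LHS = 75°  [cyclic LHSM, opposite ∠H+∠M]
2. ∠LHM = 56°  [△LHM]
3. ∠HSL = 71°  [same arc LH]
4. ∠HLS = 34°  [△LHS]
5. ∠HXL = 90°  [△LXH]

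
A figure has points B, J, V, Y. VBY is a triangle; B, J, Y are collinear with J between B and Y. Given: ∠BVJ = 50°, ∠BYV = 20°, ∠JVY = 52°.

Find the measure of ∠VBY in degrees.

∠VBY = 58°

1. ∠JYV = 20°  [J on ray YB]
2. ∠VJY = 108°  [△VJY]
3. ∠BJV = 72°  [linear pair at J on BY]
4. ∠JBV = 58°  [△VBJ]
5. ∠VBY = 58°  [J on ray BY]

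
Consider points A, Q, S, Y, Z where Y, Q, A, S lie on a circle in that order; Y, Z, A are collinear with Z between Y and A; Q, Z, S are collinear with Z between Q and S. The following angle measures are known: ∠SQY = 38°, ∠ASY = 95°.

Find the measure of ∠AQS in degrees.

1. ∠SAY = 38°  [same arc YS]
2. ∠AYS = 47°  [△YAS]
3. ∠AQS = 47°  [same arc AS]

∠AQS = 47°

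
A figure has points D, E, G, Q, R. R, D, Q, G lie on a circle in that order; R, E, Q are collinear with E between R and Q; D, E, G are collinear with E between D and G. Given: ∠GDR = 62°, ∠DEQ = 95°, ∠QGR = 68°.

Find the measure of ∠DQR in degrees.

∠DQR = 35°

1. ∠DER = 85°  [linear pair at E on RQ]
2. ∠QDR = 112°  [cyclic RDQG, opposite ∠D+∠G]
3. ∠DRQ = 33°  [△RED]
4. ∠DQR = 35°  [△RDQ]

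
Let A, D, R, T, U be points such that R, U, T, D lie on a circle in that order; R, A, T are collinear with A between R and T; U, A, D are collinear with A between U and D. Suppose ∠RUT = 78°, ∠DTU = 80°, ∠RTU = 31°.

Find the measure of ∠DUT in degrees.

1. ∠TRU = 71°  [△RUT]
2. ∠TDU = 71°  [same arc UT]
3. ∠DUT = 29°  [△UTD]

∠DUT = 29°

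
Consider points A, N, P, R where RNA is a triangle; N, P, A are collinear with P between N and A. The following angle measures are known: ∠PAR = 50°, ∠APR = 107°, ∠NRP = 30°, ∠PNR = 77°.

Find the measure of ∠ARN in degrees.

1. ∠NAR = 50°  [P on ray AN]
2. ∠ANR = 77°  [P on ray NA]
3. ∠ARN = 53°  [△RNA]

∠ARN = 53°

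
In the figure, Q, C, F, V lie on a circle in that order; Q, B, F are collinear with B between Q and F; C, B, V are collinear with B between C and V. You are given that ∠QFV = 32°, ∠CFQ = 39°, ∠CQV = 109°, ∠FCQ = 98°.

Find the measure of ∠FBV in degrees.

∠FBV = 105°

1. ∠QCV = 32°  [same arc QV]
2. ∠CQF = 43°  [△QCF]
3. ∠CBQ = 105°  [△QBC]
4. ∠FBV = 105°  [vertical angles at B]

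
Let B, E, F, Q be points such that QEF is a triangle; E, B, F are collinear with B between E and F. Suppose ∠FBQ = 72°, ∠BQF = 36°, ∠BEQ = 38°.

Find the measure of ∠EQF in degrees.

∠EQF = 70°

1. ∠BFQ = 72°  [△QBF]
2. ∠FEQ = 38°  [B on ray EF]
3. ∠EFQ = 72°  [B on ray FE]
4. ∠EQF = 70°  [△QEF]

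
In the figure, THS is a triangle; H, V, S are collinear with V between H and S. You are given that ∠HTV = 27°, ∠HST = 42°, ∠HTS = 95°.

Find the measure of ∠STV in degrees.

∠STV = 68°

1. ∠SHT = 43°  [△THS]
2. ∠TSV = 42°  [V on ray SH]
3. ∠THV = 43°  [V on ray HS]
4. ∠HVT = 110°  [△THV]
5. ∠SVT = 70°  [linear pair at V on HS]
6. ∠STV = 68°  [△TVS]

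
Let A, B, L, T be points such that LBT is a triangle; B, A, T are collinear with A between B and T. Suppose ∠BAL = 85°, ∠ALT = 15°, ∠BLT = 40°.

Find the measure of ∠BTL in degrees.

∠BTL = 70°

1. ∠LAT = 95°  [linear pair at A on BT]
2. ∠ATL = 70°  [△LAT]
3. ∠BTL = 70°  [A on ray TB]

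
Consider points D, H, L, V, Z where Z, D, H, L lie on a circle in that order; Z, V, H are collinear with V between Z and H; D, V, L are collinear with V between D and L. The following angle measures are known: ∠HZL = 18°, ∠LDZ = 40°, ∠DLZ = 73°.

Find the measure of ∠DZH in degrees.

∠DZH = 49°

1. ∠LVZ = 89°  [△ZVL]
2. ∠LHZ = 40°  [same arc ZL]
3. ∠HVL = 91°  [linear pair at V on ZH]
4. ∠DLH = 49°  [△HVL]
5. ∠DZH = 49°  [same arc DH]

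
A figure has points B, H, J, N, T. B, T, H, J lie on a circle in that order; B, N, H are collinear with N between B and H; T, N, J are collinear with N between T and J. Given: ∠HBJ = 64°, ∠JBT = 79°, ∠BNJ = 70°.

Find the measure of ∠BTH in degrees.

∠BTH = 119°

1. ∠HTJ = 64°  [same arc HJ]
2. ∠JHT = 101°  [cyclic BTHJ, opposite ∠B+∠H]
3. ∠HNT = 70°  [vertical angles at N]
4. ∠HJT = 15°  [△THJ]
5. ∠BHT = 46°  [△TNH]
6. ∠HBT = 15°  [same arc TH]
7. ∠BTH = 119°  [△BTH]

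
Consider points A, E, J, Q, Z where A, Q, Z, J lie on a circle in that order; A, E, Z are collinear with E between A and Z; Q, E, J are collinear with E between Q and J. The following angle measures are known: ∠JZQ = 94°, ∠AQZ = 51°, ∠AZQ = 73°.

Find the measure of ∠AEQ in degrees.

1. ∠JAQ = 86°  [cyclic AQZJ, opposite ∠A+∠Z]
2. ∠QAZ = 56°  [△AQZ]
3. ∠AJQ = 73°  [same arc AQ]
4. ∠AQJ = 21°  [△AQJ]
5. ∠AEQ = 103°  [△AEQ]

∠AEQ = 103°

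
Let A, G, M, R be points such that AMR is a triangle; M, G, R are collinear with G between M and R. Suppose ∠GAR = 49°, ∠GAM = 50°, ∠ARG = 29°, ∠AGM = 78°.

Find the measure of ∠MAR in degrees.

1. ∠AMG = 52°  [△AMG]
2. ∠ARM = 29°  [G on ray RM]
3. ∠AMR = 52°  [G on ray MR]
4. ∠MAR = 99°  [△AMR]

∠MAR = 99°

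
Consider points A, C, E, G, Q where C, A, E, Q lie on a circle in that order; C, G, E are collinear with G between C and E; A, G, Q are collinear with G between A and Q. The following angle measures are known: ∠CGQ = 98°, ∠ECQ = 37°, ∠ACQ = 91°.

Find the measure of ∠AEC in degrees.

1. ∠AGE = 98°  [vertical angles at G]
2. ∠EAQ = 37°  [same arc EQ]
3. ∠AEC = 45°  [△AGE]

∠AEC = 45°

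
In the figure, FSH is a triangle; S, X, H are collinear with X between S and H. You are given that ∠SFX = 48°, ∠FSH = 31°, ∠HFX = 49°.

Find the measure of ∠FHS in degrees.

∠FHS = 52°

1. ∠FSX = 31°  [X on ray SH]
2. ∠FXS = 101°  [△FSX]
3. ∠FXH = 79°  [linear pair at X on SH]
4. ∠FHX = 52°  [△FXH]
5. ∠FHS = 52°  [X on ray HS]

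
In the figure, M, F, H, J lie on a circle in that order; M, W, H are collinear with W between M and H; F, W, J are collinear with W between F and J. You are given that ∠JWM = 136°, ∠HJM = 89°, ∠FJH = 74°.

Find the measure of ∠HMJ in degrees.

∠HMJ = 29°

1. ∠HWJ = 44°  [linear pair at W on MH]
2. ∠JHM = 62°  [△HWJ]
3. ∠HMJ = 29°  [△MHJ]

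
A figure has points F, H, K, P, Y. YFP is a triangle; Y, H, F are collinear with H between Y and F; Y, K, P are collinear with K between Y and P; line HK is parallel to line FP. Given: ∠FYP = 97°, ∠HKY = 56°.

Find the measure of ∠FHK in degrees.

1. ∠HYK = 97°  [H on YF, K on YP]
2. ∠KHY = 27°  [△YHK]
3. ∠FHK = 153°  [linear pair at H on YF]

∠FHK = 153°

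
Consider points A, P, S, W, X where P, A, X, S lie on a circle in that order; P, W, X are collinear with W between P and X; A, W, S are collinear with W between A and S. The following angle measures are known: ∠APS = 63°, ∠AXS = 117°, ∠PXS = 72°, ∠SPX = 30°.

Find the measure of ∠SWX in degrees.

1. ∠SAX = 30°  [same arc XS]
2. ∠ASX = 33°  [△AXS]
3. ∠SWX = 75°  [△XWS]

∠SWX = 75°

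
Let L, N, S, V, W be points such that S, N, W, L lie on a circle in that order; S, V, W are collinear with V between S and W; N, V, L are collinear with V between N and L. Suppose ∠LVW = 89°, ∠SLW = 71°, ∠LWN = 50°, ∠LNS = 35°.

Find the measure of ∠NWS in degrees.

∠NWS = 15°

1. ∠NVS = 89°  [vertical angles at V]
2. ∠SNW = 109°  [cyclic SNWL, opposite ∠N+∠L]
3. ∠NSW = 56°  [△SVN]
4. ∠NWS = 15°  [△SNW]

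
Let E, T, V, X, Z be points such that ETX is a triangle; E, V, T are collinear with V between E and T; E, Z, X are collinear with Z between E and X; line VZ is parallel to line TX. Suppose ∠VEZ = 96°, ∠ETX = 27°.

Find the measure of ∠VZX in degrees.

1. ∠TEX = 96°  [V on ET, Z on EX]
2. ∠EXT = 57°  [△ETX]
3. ∠EZV = 57°  [VZ∥TX, corresponding at Z]
4. ∠VZX = 123°  [linear pair at Z on EX]

∠VZX = 123°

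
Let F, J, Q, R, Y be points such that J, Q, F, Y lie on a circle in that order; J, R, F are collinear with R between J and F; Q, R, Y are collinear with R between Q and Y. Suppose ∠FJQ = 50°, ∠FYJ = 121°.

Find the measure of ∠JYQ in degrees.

1. ∠FQJ = 59°  [cyclic JQFY, opposite ∠Q+∠Y]
2. ∠JFQ = 71°  [△JQF]
3. ∠JYQ = 71°  [same arc JQ]

∠JYQ = 71°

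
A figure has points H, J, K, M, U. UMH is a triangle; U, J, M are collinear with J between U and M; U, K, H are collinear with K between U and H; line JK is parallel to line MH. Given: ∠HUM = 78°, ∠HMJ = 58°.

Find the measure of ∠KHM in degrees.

∠KHM = 44°

1. ∠HMU = 58°  [J on ray MU]
2. ∠MHU = 44°  [△UMH]
3. ∠KHM = 44°  [K on ray HU]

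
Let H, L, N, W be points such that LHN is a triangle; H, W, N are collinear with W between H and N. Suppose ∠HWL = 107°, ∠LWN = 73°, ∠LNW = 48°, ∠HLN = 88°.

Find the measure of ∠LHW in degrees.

∠LHW = 44°

1. ∠HNL = 48°  [W on ray NH]
2. ∠LHN = 44°  [△LHN]
3. ∠LHW = 44°  [W on ray HN]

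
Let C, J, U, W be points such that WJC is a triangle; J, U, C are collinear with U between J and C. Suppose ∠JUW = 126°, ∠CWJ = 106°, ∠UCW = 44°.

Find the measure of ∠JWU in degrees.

1. ∠JCW = 44°  [U on ray CJ]
2. ∠CJW = 30°  [△WJC]
3. ∠UJW = 30°  [U on ray JC]
4. ∠JWU = 24°  [△WJU]

∠JWU = 24°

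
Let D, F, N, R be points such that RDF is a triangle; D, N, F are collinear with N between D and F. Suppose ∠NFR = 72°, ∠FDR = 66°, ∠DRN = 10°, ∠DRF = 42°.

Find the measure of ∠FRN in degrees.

1. ∠NDR = 66°  [N on ray DF]
2. ∠DNR = 104°  [△RDN]
3. ∠FNR = 76°  [linear pair at N on DF]
4. ∠FRN = 32°  [△RNF]

∠FRN = 32°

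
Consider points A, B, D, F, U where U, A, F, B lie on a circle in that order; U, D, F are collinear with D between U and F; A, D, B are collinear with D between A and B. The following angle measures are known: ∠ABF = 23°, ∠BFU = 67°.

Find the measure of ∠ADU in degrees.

∠ADU = 90°

1. ∠AUF = 23°  [same arc AF]
2. ∠BAU = 67°  [same arc UB]
3. ∠ADU = 90°  [△UDA]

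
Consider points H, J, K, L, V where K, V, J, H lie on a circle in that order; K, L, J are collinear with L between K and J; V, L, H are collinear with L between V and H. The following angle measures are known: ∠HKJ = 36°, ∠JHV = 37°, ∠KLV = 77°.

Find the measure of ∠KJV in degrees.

∠KJV = 41°

1. ∠HVJ = 36°  [same arc JH]
2. ∠JLV = 103°  [linear pair at L on KJ]
3. ∠KJV = 41°  [△VLJ]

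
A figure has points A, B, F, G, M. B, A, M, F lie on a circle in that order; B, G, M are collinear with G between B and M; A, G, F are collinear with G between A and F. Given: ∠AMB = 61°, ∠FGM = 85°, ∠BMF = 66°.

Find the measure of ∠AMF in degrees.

∠AMF = 127°

1. ∠AFB = 61°  [same arc BA]
2. ∠BAF = 66°  [same arc BF]
3. ∠ABF = 53°  [△BAF]
4. ∠AMF = 127°  [cyclic BAMF, opposite ∠B+∠M]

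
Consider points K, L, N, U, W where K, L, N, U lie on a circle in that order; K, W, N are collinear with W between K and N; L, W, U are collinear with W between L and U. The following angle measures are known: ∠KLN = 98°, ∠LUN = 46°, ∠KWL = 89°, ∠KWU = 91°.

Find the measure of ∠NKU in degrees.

∠NKU = 53°

1. ∠KUN = 82°  [cyclic KLNU, opposite ∠L+∠U]
2. ∠NWU = 89°  [vertical angles at W]
3. ∠KNU = 45°  [△NWU]
4. ∠NKU = 53°  [△KNU]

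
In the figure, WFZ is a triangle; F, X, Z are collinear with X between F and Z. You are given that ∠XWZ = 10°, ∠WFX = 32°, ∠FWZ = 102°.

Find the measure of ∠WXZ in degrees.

1. ∠WFZ = 32°  [X on ray FZ]
2. ∠FZW = 46°  [△WFZ]
3. ∠WZX = 46°  [X on ray ZF]
4. ∠WXZ = 124°  [△WXZ]

∠WXZ = 124°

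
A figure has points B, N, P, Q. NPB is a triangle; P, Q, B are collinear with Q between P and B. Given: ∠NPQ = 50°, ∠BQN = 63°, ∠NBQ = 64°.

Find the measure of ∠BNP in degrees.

1. ∠BPN = 50°  [Q on ray PB]
2. ∠NBP = 64°  [Q on ray BP]
3. ∠BNP = 66°  [△NPB]

∠BNP = 66°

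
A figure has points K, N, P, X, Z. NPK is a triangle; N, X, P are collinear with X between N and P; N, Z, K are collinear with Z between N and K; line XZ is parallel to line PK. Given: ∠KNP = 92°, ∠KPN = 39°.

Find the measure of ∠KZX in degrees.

1. ∠NKP = 49°  [△NPK]
2. ∠NZX = 49°  [XZ∥PK, corresponding at Z]
3. ∠KZX = 131°  [linear pair at Z on NK]

∠KZX = 131°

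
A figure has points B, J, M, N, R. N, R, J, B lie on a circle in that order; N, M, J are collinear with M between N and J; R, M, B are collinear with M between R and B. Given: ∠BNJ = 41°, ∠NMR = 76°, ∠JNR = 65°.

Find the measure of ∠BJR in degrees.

∠BJR = 74°

1. ∠BRJ = 41°  [same arc JB]
2. ∠JBR = 65°  [same arc RJ]
3. ∠BJR = 74°  [△RJB]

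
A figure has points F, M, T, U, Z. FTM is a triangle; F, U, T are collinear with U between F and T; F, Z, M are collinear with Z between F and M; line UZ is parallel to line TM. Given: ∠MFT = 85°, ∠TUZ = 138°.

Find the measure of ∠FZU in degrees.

1. ∠UFZ = 85°  [U on FT, Z on FM]
2. ∠FUZ = 42°  [linear pair at U on FT]
3. ∠FZU = 53°  [△FUZ]

∠FZU = 53°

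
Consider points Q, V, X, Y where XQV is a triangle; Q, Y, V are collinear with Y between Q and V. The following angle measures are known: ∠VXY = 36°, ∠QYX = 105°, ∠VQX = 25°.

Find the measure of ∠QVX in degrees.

∠QVX = 69°

1. ∠VYX = 75°  [linear pair at Y on QV]
2. ∠XVY = 69°  [△XYV]
3. ∠QVX = 69°  [Y on ray VQ]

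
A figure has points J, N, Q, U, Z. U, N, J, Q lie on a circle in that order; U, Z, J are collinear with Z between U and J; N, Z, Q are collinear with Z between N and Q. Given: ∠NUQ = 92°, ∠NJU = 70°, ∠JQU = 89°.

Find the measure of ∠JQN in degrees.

1. ∠JNU = 91°  [cyclic UNJQ, opposite ∠N+∠Q]
2. ∠JUN = 19°  [△UNJ]
3. ∠JQN = 19°  [same arc NJ]

∠JQN = 19°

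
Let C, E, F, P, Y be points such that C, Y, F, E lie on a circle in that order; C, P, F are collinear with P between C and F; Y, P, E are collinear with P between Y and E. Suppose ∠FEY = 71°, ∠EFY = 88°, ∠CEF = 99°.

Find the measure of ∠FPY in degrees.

1. ∠FCY = 71°  [same arc YF]
2. ∠EYF = 21°  [△YFE]
3. ∠CYF = 81°  [cyclic CYFE, opposite ∠Y+∠E]
4. ∠CFY = 28°  [△CYF]
5. ∠FPY = 131°  [△YPF]

∠FPY = 131°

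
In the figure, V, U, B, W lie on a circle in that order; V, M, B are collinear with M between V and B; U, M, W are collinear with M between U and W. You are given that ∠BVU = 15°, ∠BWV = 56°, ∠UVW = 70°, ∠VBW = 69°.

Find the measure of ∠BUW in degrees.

1. ∠BWU = 15°  [same arc UB]
2. ∠UBW = 110°  [cyclic VUBW, opposite ∠V+∠B]
3. ∠BUW = 55°  [△UBW]

∠BUW = 55°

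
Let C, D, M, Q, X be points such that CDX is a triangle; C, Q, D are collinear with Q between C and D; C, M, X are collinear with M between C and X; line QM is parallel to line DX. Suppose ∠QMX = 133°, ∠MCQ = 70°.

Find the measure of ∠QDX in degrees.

1. ∠CMQ = 47°  [linear pair at M on CX]
2. ∠CQM = 63°  [△CQM]
3. ∠DQM = 117°  [linear pair at Q on CD]
4. ∠QDX = 63°  [QM∥DX, co-interior at D–Q]

∠QDX = 63°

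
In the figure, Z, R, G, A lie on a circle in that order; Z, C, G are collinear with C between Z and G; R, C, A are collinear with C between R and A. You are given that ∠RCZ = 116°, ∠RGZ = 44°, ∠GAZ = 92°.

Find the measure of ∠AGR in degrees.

∠AGR = 60°

1. ∠GCR = 64°  [linear pair at C on ZG]
2. ∠ARG = 72°  [△RCG]
3. ∠GRZ = 88°  [cyclic ZRGA, opposite ∠R+∠A]
4. ∠GZR = 48°  [△ZRG]
5. ∠GAR = 48°  [same arc RG]
6. ∠AGR = 60°  [△RGA]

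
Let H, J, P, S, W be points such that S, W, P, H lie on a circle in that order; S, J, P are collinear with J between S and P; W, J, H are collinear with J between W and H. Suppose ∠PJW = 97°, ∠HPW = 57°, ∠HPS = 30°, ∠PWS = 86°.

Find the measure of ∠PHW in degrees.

1. ∠HJS = 97°  [vertical angles at J]
2. ∠HJP = 83°  [linear pair at J on SP]
3. ∠PHW = 67°  [△PJH]

∠PHW = 67°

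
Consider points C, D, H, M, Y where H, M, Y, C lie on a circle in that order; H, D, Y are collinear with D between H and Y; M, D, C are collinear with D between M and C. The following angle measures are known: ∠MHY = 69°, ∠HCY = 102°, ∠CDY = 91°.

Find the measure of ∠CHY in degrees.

1. ∠MCY = 69°  [same arc MY]
2. ∠CYH = 20°  [△YDC]
3. ∠CHY = 58°  [△HYC]

∠CHY = 58°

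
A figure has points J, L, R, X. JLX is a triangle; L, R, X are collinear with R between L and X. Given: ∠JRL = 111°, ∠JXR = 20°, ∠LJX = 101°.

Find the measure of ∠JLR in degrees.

1. ∠JXL = 20°  [R on ray XL]
2. ∠JLX = 59°  [△JLX]
3. ∠JLR = 59°  [R on ray LX]

∠JLR = 59°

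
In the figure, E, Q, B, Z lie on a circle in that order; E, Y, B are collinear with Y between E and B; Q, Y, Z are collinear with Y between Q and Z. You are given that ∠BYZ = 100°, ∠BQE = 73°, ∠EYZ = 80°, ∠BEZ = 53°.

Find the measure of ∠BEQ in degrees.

∠BEQ = 60°

1. ∠BYQ = 80°  [vertical angles at Y]
2. ∠BQZ = 53°  [same arc BZ]
3. ∠EBQ = 47°  [△QYB]
4. ∠BEQ = 60°  [△EQB]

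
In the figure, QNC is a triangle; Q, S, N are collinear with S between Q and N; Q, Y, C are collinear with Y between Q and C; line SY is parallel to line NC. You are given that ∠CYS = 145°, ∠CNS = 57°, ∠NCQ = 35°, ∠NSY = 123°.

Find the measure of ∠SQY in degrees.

∠SQY = 88°

1. ∠QYS = 35°  [linear pair at Y on QC]
2. ∠QSY = 57°  [linear pair at S on QN]
3. ∠SQY = 88°  [△QSY]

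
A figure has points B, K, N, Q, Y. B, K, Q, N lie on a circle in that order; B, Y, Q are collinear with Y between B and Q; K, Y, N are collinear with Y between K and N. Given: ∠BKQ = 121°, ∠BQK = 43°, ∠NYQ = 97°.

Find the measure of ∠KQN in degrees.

∠KQN = 110°

1. ∠KBQ = 16°  [△BKQ]
2. ∠BNK = 43°  [same arc BK]
3. ∠BYK = 97°  [vertical angles at Y]
4. ∠BKN = 67°  [△BYK]
5. ∠KBN = 70°  [△BKN]
6. ∠KQN = 110°  [cyclic BKQN, opposite ∠B+∠Q]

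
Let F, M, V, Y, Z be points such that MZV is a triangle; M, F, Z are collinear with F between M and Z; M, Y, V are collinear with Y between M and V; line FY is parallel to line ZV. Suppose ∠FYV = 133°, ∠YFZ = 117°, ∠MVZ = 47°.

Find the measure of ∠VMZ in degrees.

1. ∠FYM = 47°  [linear pair at Y on MV]
2. ∠MFY = 63°  [linear pair at F on MZ]
3. ∠FMY = 70°  [△MFY]
4. ∠VMZ = 70°  [F on MZ, Y on MV]

∠VMZ = 70°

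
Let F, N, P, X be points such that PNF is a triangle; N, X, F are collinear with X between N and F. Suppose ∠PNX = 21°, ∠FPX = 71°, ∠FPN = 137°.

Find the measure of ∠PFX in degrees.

∠PFX = 22°

1. ∠FNP = 21°  [X on ray NF]
2. ∠NFP = 22°  [△PNF]
3. ∠PFX = 22°  [X on ray FN]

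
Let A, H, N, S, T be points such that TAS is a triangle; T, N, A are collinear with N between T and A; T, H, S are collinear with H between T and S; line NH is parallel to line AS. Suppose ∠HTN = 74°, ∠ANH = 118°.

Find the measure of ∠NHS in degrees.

∠NHS = 136°

1. ∠HNT = 62°  [linear pair at N on TA]
2. ∠NHT = 44°  [△TNH]
3. ∠NHS = 136°  [linear pair at H on TS]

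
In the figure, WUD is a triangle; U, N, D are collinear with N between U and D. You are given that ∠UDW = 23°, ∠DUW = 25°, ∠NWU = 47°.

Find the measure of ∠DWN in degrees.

1. ∠NDW = 23°  [N on ray DU]
2. ∠NUW = 25°  [N on ray UD]
3. ∠UNW = 108°  [△WUN]
4. ∠DNW = 72°  [linear pair at N on UD]
5. ∠DWN = 85°  [△WND]

∠DWN = 85°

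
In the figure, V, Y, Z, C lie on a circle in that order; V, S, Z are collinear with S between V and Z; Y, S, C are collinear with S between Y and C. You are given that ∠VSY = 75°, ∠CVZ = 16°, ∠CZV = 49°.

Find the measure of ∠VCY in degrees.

1. ∠CSZ = 75°  [vertical angles at S]
2. ∠CSV = 105°  [linear pair at S on VZ]
3. ∠VCY = 59°  [△VSC]

∠VCY = 59°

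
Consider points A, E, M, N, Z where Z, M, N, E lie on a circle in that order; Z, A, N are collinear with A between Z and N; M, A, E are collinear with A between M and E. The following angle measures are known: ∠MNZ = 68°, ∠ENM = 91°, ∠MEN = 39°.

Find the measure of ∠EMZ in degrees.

∠EMZ = 23°

1. ∠MEZ = 68°  [same arc ZM]
2. ∠EZM = 89°  [cyclic ZMNE, opposite ∠Z+∠N]
3. ∠EMZ = 23°  [△ZME]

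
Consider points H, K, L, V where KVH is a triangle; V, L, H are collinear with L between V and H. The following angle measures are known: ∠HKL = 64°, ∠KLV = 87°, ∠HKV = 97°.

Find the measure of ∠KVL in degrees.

∠KVL = 60°

1. ∠HLK = 93°  [linear pair at L on VH]
2. ∠KHL = 23°  [△KLH]
3. ∠KHV = 23°  [L on ray HV]
4. ∠HVK = 60°  [△KVH]
5. ∠KVL = 60°  [L on ray VH]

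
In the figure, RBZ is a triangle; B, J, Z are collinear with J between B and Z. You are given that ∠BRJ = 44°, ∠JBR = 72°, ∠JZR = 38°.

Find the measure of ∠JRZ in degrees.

∠JRZ = 26°

1. ∠BJR = 64°  [△RBJ]
2. ∠RJZ = 116°  [linear pair at J on BZ]
3. ∠JRZ = 26°  [△RJZ]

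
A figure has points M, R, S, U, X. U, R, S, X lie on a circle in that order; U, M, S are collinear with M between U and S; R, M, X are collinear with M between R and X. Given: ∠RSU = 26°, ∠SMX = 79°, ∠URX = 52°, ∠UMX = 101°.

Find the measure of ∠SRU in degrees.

1. ∠RMU = 79°  [vertical angles at M]
2. ∠RUS = 49°  [△UMR]
3. ∠SRU = 105°  [△URS]

∠SRU = 105°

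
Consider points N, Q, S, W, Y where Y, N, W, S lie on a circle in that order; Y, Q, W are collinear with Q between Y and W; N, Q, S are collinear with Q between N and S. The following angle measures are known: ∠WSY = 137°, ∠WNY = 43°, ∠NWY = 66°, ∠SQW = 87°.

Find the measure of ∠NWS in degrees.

∠NWS = 88°

1. ∠NYW = 71°  [△YNW]
2. ∠NSY = 66°  [same arc YN]
3. ∠NQY = 87°  [vertical angles at Q]
4. ∠SNY = 22°  [△YQN]
5. ∠NYS = 92°  [△YNS]
6. ∠NWS = 88°  [cyclic YNWS, opposite ∠Y+∠W]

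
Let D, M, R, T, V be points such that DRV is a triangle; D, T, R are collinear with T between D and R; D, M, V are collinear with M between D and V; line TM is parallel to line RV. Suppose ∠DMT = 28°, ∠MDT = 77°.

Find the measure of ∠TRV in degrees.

∠TRV = 75°

1. ∠DTM = 75°  [△DTM]
2. ∠MTR = 105°  [linear pair at T on DR]
3. ∠TRV = 75°  [TM∥RV, co-interior at R–T]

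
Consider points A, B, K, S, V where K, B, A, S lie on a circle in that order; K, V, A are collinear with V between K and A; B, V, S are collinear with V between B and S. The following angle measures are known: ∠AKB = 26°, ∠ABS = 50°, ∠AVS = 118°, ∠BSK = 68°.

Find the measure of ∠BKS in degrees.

∠BKS = 76°

1. ∠ASB = 26°  [same arc BA]
2. ∠BAS = 104°  [△BAS]
3. ∠BKS = 76°  [cyclic KBAS, opposite ∠K+∠A]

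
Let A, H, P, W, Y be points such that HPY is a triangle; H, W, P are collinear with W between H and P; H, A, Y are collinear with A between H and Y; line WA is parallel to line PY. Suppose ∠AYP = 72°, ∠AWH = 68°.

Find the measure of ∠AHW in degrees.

∠AHW = 40°

1. ∠HYP = 72°  [A on ray YH]
2. ∠HPY = 68°  [WA∥PY, corresponding at W]
3. ∠PHY = 40°  [△HPY]
4. ∠AHW = 40°  [W on HP, A on HY]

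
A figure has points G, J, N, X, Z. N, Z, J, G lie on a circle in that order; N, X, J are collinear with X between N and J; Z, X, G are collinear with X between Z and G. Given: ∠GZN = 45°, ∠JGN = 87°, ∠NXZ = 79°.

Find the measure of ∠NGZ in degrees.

∠NGZ = 31°

1. ∠JNZ = 56°  [△NXZ]
2. ∠JZN = 93°  [cyclic NZJG, opposite ∠Z+∠G]
3. ∠NJZ = 31°  [△NZJ]
4. ∠NGZ = 31°  [same arc NZ]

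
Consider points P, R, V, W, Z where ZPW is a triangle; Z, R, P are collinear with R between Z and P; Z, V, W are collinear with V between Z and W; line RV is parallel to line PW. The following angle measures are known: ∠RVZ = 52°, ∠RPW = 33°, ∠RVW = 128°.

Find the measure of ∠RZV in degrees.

∠RZV = 95°

1. ∠PWZ = 52°  [RV∥PW, corresponding at V]
2. ∠WPZ = 33°  [R on ray PZ]
3. ∠PZW = 95°  [△ZPW]
4. ∠RZV = 95°  [R on ZP, V on ZW]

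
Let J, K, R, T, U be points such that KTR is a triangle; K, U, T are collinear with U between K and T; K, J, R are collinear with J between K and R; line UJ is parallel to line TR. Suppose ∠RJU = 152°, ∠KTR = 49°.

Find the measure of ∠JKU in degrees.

∠JKU = 103°

1. ∠KJU = 28°  [linear pair at J on KR]
2. ∠JUK = 49°  [UJ∥TR, corresponding at U]
3. ∠JKU = 103°  [△KUJ]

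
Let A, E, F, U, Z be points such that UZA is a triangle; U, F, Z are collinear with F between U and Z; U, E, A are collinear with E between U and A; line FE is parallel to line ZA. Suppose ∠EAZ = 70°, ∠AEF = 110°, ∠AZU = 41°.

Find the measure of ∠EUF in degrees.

1. ∠FEU = 70°  [linear pair at E on UA]
2. ∠EFU = 41°  [FE∥ZA, corresponding at F]
3. ∠EUF = 69°  [△UFE]

∠EUF = 69°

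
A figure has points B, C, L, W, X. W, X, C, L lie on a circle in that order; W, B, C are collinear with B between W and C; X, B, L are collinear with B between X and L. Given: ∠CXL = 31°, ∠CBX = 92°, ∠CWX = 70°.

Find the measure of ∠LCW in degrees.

∠LCW = 22°

1. ∠LBW = 92°  [vertical angles at B]
2. ∠CLX = 70°  [same arc XC]
3. ∠CBL = 88°  [linear pair at B on WC]
4. ∠LCW = 22°  [△CBL]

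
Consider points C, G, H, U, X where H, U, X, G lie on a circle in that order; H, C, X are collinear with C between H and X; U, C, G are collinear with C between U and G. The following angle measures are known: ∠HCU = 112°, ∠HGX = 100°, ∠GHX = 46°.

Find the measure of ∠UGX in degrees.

∠UGX = 34°

1. ∠GCX = 112°  [vertical angles at C]
2. ∠GXH = 34°  [△HXG]
3. ∠UGX = 34°  [△XCG]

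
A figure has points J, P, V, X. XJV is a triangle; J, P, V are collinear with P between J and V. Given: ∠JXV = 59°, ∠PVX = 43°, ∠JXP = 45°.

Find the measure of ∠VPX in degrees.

1. ∠JVX = 43°  [P on ray VJ]
2. ∠VJX = 78°  [△XJV]
3. ∠PJX = 78°  [P on ray JV]
4. ∠JPX = 57°  [△XJP]
5. ∠VPX = 123°  [linear pair at P on JV]

∠VPX = 123°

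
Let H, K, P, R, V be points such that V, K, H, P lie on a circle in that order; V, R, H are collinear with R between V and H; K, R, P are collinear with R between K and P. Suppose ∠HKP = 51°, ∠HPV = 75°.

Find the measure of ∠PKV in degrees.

∠PKV = 54°

1. ∠HVP = 51°  [same arc HP]
2. ∠PHV = 54°  [△VHP]
3. ∠PKV = 54°  [same arc VP]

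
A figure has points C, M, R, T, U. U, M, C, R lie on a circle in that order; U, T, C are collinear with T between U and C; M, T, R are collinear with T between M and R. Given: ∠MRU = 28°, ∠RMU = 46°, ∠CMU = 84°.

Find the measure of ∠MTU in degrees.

∠MTU = 66°

1. ∠MCU = 28°  [same arc UM]
2. ∠CUM = 68°  [△UMC]
3. ∠MTU = 66°  [△UTM]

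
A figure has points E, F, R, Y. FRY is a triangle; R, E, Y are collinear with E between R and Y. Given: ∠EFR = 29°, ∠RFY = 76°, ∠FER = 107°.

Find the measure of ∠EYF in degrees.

∠EYF = 60°

1. ∠ERF = 44°  [△FRE]
2. ∠FRY = 44°  [E on ray RY]
3. ∠FYR = 60°  [△FRY]
4. ∠EYF = 60°  [E on ray YR]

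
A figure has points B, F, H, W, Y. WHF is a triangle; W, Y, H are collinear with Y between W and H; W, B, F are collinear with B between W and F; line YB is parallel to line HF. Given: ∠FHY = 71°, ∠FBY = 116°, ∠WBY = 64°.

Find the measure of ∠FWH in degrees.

∠FWH = 45°

1. ∠FHW = 71°  [Y on ray HW]
2. ∠HFW = 64°  [YB∥HF, corresponding at B]
3. ∠FWH = 45°  [△WHF]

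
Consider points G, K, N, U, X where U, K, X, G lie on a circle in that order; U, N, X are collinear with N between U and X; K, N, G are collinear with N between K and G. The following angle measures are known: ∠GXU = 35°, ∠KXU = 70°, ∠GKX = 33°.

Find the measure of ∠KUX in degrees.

∠KUX = 42°

1. ∠GKU = 35°  [same arc UG]
2. ∠KNX = 77°  [△KNX]
3. ∠KNU = 103°  [linear pair at N on UX]
4. ∠KUX = 42°  [△UNK]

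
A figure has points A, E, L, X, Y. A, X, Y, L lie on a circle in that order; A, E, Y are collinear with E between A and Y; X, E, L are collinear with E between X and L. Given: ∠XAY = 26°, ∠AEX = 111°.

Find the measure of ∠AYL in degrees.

1. ∠XLY = 26°  [same arc XY]
2. ∠LEY = 111°  [vertical angles at E]
3. ∠AYL = 43°  [△YEL]

∠AYL = 43°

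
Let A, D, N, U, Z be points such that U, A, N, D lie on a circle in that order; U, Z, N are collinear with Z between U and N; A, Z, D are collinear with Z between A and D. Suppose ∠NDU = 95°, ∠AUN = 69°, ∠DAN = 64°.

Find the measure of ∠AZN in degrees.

1. ∠NAU = 85°  [cyclic UAND, opposite ∠A+∠D]
2. ∠ANU = 26°  [△UAN]
3. ∠AZN = 90°  [△AZN]

∠AZN = 90°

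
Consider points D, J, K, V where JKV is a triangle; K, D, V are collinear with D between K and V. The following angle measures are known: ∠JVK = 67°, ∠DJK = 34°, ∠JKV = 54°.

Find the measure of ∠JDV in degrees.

1. ∠DKJ = 54°  [D on ray KV]
2. ∠JDK = 92°  [△JKD]
3. ∠JDV = 88°  [linear pair at D on KV]

∠JDV = 88°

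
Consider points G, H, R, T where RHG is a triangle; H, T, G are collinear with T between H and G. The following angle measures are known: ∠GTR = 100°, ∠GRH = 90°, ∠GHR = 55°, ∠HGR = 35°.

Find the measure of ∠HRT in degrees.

1. ∠HTR = 80°  [linear pair at T on HG]
2. ∠RHT = 55°  [T on ray HG]
3. ∠HRT = 45°  [△RHT]

∠HRT = 45°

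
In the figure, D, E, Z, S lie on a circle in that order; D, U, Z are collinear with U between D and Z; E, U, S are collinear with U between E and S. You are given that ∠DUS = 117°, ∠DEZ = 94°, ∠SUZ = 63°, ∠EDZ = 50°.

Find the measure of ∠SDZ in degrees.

∠SDZ = 27°

1. ∠EUZ = 117°  [vertical angles at U]
2. ∠DZE = 36°  [△DEZ]
3. ∠SEZ = 27°  [△EUZ]
4. ∠SDZ = 27°  [same arc ZS]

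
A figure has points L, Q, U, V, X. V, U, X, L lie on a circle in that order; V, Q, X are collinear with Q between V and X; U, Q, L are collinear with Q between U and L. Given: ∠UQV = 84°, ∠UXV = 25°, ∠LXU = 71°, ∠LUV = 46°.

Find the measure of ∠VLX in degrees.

∠VLX = 75°

1. ∠UVX = 50°  [△VQU]
2. ∠VUX = 105°  [△VUX]
3. ∠VLX = 75°  [cyclic VUXL, opposite ∠U+∠L]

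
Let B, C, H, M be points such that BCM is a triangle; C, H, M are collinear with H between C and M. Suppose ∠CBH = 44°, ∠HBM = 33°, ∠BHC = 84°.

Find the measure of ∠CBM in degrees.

1. ∠BCH = 52°  [△BCH]
2. ∠BHM = 96°  [linear pair at H on CM]
3. ∠BCM = 52°  [H on ray CM]
4. ∠BMH = 51°  [△BHM]
5. ∠BMC = 51°  [H on ray MC]
6. ∠CBM = 77°  [△BCM]

∠CBM = 77°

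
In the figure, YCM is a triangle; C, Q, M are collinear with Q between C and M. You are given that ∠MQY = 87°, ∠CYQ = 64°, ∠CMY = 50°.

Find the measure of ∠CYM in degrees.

∠CYM = 107°

1. ∠CQY = 93°  [linear pair at Q on CM]
2. ∠QCY = 23°  [△YCQ]
3. ∠MCY = 23°  [Q on ray CM]
4. ∠CYM = 107°  [△YCM]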